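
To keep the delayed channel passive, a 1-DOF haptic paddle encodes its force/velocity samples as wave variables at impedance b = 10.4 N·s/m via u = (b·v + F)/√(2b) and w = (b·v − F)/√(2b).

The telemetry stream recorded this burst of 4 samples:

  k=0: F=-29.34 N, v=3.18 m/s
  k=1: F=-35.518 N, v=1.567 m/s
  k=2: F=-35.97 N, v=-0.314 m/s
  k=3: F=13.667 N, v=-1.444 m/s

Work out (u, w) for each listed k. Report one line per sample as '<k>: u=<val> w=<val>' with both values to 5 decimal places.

0: u=0.81830 w=13.68474
1: u=-4.21453 w=11.36115
2: u=-8.60297 w=7.17091
3: u=-0.29614 w=-6.28951

k=0: b·v=10.4×3.18=33.07200; √(2b)=4.56070; u=(33.07200+(-29.34))/4.56070=0.81830, w=(33.07200−(-29.34))/4.56070=13.68474
k=1: b·v=10.4×1.567=16.29680; √(2b)=4.56070; u=(16.29680+(-35.518))/4.56070=-4.21453, w=(16.29680−(-35.518))/4.56070=11.36115
k=2: b·v=10.4×(-0.314)=-3.26560; √(2b)=4.56070; u=(-3.26560+(-35.97))/4.56070=-8.60297, w=(-3.26560−(-35.97))/4.56070=7.17091
k=3: b·v=10.4×(-1.444)=-15.01760; √(2b)=4.56070; u=(-15.01760+13.667)/4.56070=-0.29614, w=(-15.01760−13.667)/4.56070=-6.28951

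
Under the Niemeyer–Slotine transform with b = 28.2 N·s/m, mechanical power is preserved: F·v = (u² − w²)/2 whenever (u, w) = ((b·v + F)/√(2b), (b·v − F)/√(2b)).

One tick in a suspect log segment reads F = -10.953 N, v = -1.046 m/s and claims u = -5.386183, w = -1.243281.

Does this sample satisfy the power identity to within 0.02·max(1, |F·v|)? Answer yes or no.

no

F·v = (-10.953)×(-1.046) = 11.456838 W.
(u² − w²)/2 = (29.010967 − 1.545748)/2 = 13.732610 W.
|Δ| = 2.275772;  2% of max(1, |F·v|) = 0.229137.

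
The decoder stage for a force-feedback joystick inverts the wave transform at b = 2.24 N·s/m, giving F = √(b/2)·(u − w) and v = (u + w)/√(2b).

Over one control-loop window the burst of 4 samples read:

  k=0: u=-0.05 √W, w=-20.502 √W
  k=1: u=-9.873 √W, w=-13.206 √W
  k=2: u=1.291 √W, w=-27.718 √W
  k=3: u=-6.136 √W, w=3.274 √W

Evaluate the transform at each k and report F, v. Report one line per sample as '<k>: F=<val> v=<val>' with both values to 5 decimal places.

k=0: u−w=20.45200, u+w=-20.55200; √(b/2)=1.05830, √(2b)=2.11660; F=1.05830×20.452=21.64436, v=-20.55200/2.11660=-9.70991
k=1: u−w=3.33300, u+w=-23.07900; √(b/2)=1.05830, √(2b)=2.11660; F=1.05830×3.333=3.52732, v=-23.07900/2.11660=-10.90380
k=2: u−w=29.00900, u+w=-26.42700; √(b/2)=1.05830, √(2b)=2.11660; F=1.05830×29.009=30.70024, v=-26.42700/2.11660=-12.48558
k=3: u−w=-9.41000, u+w=-2.86200; √(b/2)=1.05830, √(2b)=2.11660; F=1.05830×(-9.41)=-9.95861, v=-2.86200/2.11660=-1.35217

0: F=21.64436 v=-9.70991
1: F=3.52732 v=-10.90380
2: F=30.70024 v=-12.48558
3: F=-9.95861 v=-1.35217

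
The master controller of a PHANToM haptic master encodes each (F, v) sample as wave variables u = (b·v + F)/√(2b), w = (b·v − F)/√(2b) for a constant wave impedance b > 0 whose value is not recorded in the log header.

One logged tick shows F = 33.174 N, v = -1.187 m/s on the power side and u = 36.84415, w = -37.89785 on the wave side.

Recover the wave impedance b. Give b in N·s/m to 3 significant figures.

b = 0.394 N·s/m

u + w = -1.05370;  u + w = √(2b)·v, so √(2b) = -1.05370/(-1.187) = 0.88770.
b = (√(2b))²/2 = 0.78801/2 = 0.39401.
(Check via u − w = 2F/√(2b): u − w = 74.74200, 2F/√(2b) = 74.74146.)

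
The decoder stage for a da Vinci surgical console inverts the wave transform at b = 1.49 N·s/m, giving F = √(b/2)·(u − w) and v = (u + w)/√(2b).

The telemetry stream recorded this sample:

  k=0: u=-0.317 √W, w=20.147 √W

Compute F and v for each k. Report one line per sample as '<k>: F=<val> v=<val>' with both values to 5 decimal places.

0: F=-17.66317 v=11.48721

k=0: u−w=-20.46400, u+w=19.83000; √(b/2)=0.86313, √(2b)=1.72627; F=0.86313×(-20.464)=-17.66317, v=19.83000/1.72627=11.48721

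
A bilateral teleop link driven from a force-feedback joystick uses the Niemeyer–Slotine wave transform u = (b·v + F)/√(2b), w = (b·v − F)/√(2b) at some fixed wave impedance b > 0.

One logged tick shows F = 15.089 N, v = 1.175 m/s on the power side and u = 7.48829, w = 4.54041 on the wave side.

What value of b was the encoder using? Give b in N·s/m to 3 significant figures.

u + w = 12.02870;  u + w = √(2b)·v, so √(2b) = 12.02870/1.175 = 10.23719.
b = (√(2b))²/2 = 104.80009/2 = 52.40004.
(Check via u − w = 2F/√(2b): u − w = 2.94788, 2F/√(2b) = 2.94788.)

b = 52.4 N·s/m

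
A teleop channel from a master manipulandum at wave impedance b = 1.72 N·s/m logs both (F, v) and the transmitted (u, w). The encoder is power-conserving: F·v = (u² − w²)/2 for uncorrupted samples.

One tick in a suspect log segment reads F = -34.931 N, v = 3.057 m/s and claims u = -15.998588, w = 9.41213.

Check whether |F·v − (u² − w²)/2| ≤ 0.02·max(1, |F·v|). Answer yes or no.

F·v = (-34.931)×3.057 = -106.784067 W.
(u² − w²)/2 = (255.954818 − 88.588191)/2 = 83.683313 W.
|Δ| = 190.467380;  2% of max(1, |F·v|) = 2.135681.

no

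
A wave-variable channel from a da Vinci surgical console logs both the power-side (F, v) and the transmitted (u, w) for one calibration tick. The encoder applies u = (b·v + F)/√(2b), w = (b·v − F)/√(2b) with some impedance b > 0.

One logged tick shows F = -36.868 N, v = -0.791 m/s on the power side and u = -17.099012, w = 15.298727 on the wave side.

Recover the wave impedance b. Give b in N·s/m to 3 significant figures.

u + w = -1.800285;  u + w = √(2b)·v, so √(2b) = -1.800285/(-0.791) = 2.275961.
b = (√(2b))²/2 = 5.179998/2 = 2.589999.
(Check via u − w = 2F/√(2b): u − w = -32.397739, 2F/√(2b) = -32.397746.)

b = 2.59 N·s/m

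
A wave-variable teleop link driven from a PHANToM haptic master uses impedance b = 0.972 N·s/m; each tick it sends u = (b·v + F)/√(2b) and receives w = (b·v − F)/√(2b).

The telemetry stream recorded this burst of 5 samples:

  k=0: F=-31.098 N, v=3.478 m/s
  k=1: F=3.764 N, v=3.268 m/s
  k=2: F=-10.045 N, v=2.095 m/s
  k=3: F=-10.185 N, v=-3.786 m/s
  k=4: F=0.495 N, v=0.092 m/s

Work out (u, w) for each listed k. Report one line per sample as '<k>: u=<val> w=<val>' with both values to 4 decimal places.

0: u=-19.8794 w=24.7287
1: u=4.9779 w=-0.4214
2: u=-5.7440 w=8.6650
3: u=-9.9442 w=4.6655
4: u=0.4192 w=-0.2909

k=0: b·v=0.972×3.478=3.3806; √(2b)=1.3943; u=(3.3806+(-31.098))/1.3943=-19.8794, w=(3.3806−(-31.098))/1.3943=24.7287
k=1: b·v=0.972×3.268=3.1765; √(2b)=1.3943; u=(3.1765+3.764)/1.3943=4.9779, w=(3.1765−3.764)/1.3943=-0.4214
k=2: b·v=0.972×2.095=2.0363; √(2b)=1.3943; u=(2.0363+(-10.045))/1.3943=-5.7440, w=(2.0363−(-10.045))/1.3943=8.6650
k=3: b·v=0.972×(-3.786)=-3.6800; √(2b)=1.3943; u=(-3.6800+(-10.185))/1.3943=-9.9442, w=(-3.6800−(-10.185))/1.3943=4.6655
k=4: b·v=0.972×0.092=0.0894; √(2b)=1.3943; u=(0.0894+0.495)/1.3943=0.4192, w=(0.0894−0.495)/1.3943=-0.2909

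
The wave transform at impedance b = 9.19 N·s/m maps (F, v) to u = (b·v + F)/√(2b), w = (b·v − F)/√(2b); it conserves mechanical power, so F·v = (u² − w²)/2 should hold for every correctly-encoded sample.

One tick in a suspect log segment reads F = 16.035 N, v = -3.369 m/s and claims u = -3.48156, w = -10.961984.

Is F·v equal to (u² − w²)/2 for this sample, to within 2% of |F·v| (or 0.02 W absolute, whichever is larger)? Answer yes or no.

F·v = 16.035×(-3.369) = -54.021915 W.
(u² − w²)/2 = (12.121260 − 120.165093)/2 = -54.021917 W.
|Δ| = 0.000002;  2% of max(1, |F·v|) = 1.080438.

yes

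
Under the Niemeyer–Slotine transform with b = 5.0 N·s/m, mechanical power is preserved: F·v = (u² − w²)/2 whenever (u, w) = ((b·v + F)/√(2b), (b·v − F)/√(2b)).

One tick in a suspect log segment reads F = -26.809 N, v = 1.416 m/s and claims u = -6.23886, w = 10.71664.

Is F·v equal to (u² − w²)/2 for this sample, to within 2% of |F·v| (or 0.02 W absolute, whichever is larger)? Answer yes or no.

yes

F·v = (-26.809)×1.416 = -37.96154 W.
(u² − w²)/2 = (38.92337 − 114.84637)/2 = -37.96150 W.
|Δ| = 0.00004;  2% of max(1, |F·v|) = 0.75923.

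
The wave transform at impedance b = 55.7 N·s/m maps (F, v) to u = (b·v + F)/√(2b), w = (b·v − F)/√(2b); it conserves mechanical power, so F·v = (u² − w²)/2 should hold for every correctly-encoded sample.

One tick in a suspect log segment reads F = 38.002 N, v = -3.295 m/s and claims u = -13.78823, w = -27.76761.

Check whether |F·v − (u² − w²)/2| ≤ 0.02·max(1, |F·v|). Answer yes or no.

no

F·v = 38.002×(-3.295) = -125.21659 W.
(u² − w²)/2 = (190.11529 − 771.04017)/2 = -290.46244 W.
|Δ| = 165.24585;  2% of max(1, |F·v|) = 2.50433.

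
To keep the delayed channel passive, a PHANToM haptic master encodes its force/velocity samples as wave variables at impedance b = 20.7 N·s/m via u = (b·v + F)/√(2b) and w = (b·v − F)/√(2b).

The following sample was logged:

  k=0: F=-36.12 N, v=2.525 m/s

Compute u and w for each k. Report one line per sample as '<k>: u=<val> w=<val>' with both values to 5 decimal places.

k=0: b·v=20.7×2.525=52.26750; √(2b)=6.43428; u=(52.26750+(-36.12))/6.43428=2.50960, w=(52.26750−(-36.12))/6.43428=13.73696

0: u=2.50960 w=13.73696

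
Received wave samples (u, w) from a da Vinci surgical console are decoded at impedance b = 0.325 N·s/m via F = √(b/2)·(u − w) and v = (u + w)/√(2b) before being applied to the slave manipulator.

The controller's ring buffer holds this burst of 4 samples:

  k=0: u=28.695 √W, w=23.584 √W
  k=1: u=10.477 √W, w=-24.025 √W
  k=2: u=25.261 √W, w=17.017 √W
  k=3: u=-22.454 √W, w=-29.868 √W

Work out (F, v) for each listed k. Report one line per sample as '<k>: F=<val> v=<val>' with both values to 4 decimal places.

k=0: u−w=5.1110, u+w=52.2790; √(b/2)=0.4031, √(2b)=0.8062; F=0.4031×5.111=2.0603, v=52.2790/0.8062=64.8441
k=1: u−w=34.5020, u+w=-13.5480; √(b/2)=0.4031, √(2b)=0.8062; F=0.4031×34.502=13.9082, v=-13.5480/0.8062=-16.8042
k=2: u−w=8.2440, u+w=42.2780; √(b/2)=0.4031, √(2b)=0.8062; F=0.4031×8.244=3.3233, v=42.2780/0.8062=52.4394
k=3: u−w=7.4140, u+w=-52.3220; √(b/2)=0.4031, √(2b)=0.8062; F=0.4031×7.414=2.9887, v=-52.3220/0.8062=-64.8975

0: F=2.0603 v=64.8441
1: F=13.9082 v=-16.8042
2: F=3.3233 v=52.4394
3: F=2.9887 v=-64.8975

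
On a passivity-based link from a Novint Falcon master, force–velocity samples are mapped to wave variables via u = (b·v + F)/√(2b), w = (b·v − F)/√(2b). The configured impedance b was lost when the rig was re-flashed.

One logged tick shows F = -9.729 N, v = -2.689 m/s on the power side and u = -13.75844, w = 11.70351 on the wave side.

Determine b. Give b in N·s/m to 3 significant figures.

b = 0.292 N·s/m

u + w = -2.05493;  u + w = √(2b)·v, so √(2b) = -2.05493/(-2.689) = 0.76420.
b = (√(2b))²/2 = 0.58400/2 = 0.29200.
(Check via u − w = 2F/√(2b): u − w = -25.46195, 2F/√(2b) = -25.46197.)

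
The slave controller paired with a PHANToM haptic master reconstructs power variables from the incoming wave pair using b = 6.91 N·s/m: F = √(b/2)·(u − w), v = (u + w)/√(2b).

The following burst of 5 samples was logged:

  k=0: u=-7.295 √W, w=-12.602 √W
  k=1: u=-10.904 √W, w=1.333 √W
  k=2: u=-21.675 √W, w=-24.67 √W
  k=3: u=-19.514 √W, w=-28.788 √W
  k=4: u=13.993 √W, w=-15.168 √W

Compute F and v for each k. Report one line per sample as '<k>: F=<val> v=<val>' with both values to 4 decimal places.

k=0: u−w=5.3070, u+w=-19.8970; √(b/2)=1.8588, √(2b)=3.7175; F=1.8588×5.307=9.8645, v=-19.8970/3.7175=-5.3522
k=1: u−w=-12.2370, u+w=-9.5710; √(b/2)=1.8588, √(2b)=3.7175; F=1.8588×(-12.237)=-22.7457, v=-9.5710/3.7175=-2.5746
k=2: u−w=2.9950, u+w=-46.3450; √(b/2)=1.8588, √(2b)=3.7175; F=1.8588×2.995=5.5670, v=-46.3450/3.7175=-12.4666
k=3: u−w=9.2740, u+w=-48.3020; √(b/2)=1.8588, √(2b)=3.7175; F=1.8588×9.274=17.2382, v=-48.3020/3.7175=-12.9930
k=4: u−w=29.1610, u+w=-1.1750; √(b/2)=1.8588, √(2b)=3.7175; F=1.8588×29.161=54.2034, v=-1.1750/3.7175=-0.3161

0: F=9.8645 v=-5.3522
1: F=-22.7457 v=-2.5746
2: F=5.5670 v=-12.4666
3: F=17.2382 v=-12.9930
4: F=54.2034 v=-0.3161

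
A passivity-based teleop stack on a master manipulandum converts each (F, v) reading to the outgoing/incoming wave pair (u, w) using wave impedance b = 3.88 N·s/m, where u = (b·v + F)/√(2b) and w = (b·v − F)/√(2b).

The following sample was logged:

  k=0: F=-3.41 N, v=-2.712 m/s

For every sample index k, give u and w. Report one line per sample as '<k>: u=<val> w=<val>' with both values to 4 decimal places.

k=0: b·v=3.88×(-2.712)=-10.5226; √(2b)=2.7857; u=(-10.5226+(-3.41))/2.7857=-5.0015, w=(-10.5226−(-3.41))/2.7857=-2.5533

0: u=-5.0015 w=-2.5533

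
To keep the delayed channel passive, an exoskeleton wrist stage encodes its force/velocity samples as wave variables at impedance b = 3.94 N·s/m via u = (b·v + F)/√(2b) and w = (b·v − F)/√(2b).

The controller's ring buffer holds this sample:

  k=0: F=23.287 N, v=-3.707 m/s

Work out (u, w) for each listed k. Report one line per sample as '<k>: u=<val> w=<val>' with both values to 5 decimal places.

k=0: b·v=3.94×(-3.707)=-14.60558; √(2b)=2.80713; u=(-14.60558+23.287)/2.80713=3.09263, w=(-14.60558−23.287)/2.80713=-13.49867

0: u=3.09263 w=-13.49867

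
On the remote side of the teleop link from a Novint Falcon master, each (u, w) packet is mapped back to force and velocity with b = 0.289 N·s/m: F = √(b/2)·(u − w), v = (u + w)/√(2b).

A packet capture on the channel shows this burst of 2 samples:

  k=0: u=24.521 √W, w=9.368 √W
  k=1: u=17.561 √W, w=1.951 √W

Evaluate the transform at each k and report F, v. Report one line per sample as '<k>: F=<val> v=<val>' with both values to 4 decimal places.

0: F=5.7601 v=44.5754
1: F=5.9339 v=25.6648

k=0: u−w=15.1530, u+w=33.8890; √(b/2)=0.3801, √(2b)=0.7603; F=0.3801×15.153=5.7601, v=33.8890/0.7603=44.5754
k=1: u−w=15.6100, u+w=19.5120; √(b/2)=0.3801, √(2b)=0.7603; F=0.3801×15.61=5.9339, v=19.5120/0.7603=25.6648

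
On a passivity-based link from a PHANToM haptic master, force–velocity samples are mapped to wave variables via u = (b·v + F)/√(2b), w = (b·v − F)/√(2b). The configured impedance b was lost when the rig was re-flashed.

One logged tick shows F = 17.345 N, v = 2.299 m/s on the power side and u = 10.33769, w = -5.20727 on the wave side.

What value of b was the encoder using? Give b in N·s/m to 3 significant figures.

b = 2.49 N·s/m

u + w = 5.13042;  u + w = √(2b)·v, so √(2b) = 5.13042/2.299 = 2.23159.
b = (√(2b))²/2 = 4.97998/2 = 2.48999.
(Check via u − w = 2F/√(2b): u − w = 15.54496, 2F/√(2b) = 15.54499.)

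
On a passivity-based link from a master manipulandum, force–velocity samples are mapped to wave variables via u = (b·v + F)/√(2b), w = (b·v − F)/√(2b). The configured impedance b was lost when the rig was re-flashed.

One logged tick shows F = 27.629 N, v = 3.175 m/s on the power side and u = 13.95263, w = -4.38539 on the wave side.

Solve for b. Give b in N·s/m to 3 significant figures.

b = 4.54 N·s/m

u + w = 9.5672;  u + w = √(2b)·v, so √(2b) = 9.5672/3.175 = 3.0133.
b = (√(2b))²/2 = 9.0800/2 = 4.5400.
(Check via u − w = 2F/√(2b): u − w = 18.3380, 2F/√(2b) = 18.3380.)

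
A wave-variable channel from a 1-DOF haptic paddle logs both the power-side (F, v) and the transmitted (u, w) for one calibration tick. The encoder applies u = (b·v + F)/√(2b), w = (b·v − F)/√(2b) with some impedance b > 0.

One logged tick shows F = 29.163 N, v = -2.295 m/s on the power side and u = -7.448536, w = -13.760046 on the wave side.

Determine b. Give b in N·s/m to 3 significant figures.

u + w = -21.208582;  u + w = √(2b)·v, so √(2b) = -21.208582/(-2.295) = 9.241212.
b = (√(2b))²/2 = 85.400003/2 = 42.700001.
(Check via u − w = 2F/√(2b): u − w = 6.311510, 2F/√(2b) = 6.311510.)

b = 42.7 N·s/m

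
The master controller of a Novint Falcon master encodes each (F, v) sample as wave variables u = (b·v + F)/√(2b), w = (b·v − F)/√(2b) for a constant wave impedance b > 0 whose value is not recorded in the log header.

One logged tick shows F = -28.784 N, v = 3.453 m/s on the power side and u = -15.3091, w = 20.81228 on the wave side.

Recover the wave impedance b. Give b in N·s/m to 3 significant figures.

b = 1.27 N·s/m

u + w = 5.50318;  u + w = √(2b)·v, so √(2b) = 5.50318/3.453 = 1.59374.
b = (√(2b))²/2 = 2.54000/2 = 1.27000.
(Check via u − w = 2F/√(2b): u − w = -36.12138, 2F/√(2b) = -36.12135.)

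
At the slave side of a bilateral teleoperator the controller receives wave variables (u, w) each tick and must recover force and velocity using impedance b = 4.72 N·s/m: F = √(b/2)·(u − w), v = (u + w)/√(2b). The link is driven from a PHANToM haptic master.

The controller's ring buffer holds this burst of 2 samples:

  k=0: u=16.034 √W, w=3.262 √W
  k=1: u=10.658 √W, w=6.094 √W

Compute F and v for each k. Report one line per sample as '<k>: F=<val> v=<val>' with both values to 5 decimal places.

0: F=19.62072 v=6.28031
1: F=7.01135 v=5.45231

k=0: u−w=12.77200, u+w=19.29600; √(b/2)=1.53623, √(2b)=3.07246; F=1.53623×12.772=19.62072, v=19.29600/3.07246=6.28031
k=1: u−w=4.56400, u+w=16.75200; √(b/2)=1.53623, √(2b)=3.07246; F=1.53623×4.564=7.01135, v=16.75200/3.07246=5.45231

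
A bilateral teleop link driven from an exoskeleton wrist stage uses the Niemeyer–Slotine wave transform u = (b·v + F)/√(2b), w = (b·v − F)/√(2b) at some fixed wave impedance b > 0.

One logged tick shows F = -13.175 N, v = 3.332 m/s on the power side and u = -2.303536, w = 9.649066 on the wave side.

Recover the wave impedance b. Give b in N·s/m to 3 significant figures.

b = 2.43 N·s/m

u + w = 7.345530;  u + w = √(2b)·v, so √(2b) = 7.345530/3.332 = 2.204541.
b = (√(2b))²/2 = 4.860000/2 = 2.430000.
(Check via u − w = 2F/√(2b): u − w = -11.952602, 2F/√(2b) = -11.952602.)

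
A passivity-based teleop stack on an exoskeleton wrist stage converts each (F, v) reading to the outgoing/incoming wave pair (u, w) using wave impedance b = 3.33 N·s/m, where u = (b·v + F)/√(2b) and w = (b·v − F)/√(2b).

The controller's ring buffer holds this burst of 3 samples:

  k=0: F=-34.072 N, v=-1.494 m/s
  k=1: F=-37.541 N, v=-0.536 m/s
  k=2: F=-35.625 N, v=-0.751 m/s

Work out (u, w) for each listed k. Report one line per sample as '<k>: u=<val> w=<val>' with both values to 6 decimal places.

k=0: b·v=3.33×(-1.494)=-4.975020; √(2b)=2.580698; u=(-4.975020+(-34.072))/2.580698=-15.130413, w=(-4.975020−(-34.072))/2.580698=11.274851
k=1: b·v=3.33×(-0.536)=-1.784880; √(2b)=2.580698; u=(-1.784880+(-37.541))/2.580698=-15.238469, w=(-1.784880−(-37.541))/2.580698=13.855215
k=2: b·v=3.33×(-0.751)=-2.500830; √(2b)=2.580698; u=(-2.500830+(-35.625))/2.580698=-14.773459, w=(-2.500830−(-35.625))/2.580698=12.835355

0: u=-15.130413 w=11.274851
1: u=-15.238469 w=13.855215
2: u=-14.773459 w=12.835355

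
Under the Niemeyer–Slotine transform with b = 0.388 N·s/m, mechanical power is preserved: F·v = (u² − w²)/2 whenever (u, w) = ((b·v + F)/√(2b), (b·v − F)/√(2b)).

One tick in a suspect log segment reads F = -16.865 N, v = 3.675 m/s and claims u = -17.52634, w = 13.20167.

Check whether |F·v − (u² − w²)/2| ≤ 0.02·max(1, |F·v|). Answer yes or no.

no

F·v = (-16.865)×3.675 = -61.97887 W.
(u² − w²)/2 = (307.17259 − 174.28409)/2 = 66.44425 W.
|Δ| = 128.42313;  2% of max(1, |F·v|) = 1.23958.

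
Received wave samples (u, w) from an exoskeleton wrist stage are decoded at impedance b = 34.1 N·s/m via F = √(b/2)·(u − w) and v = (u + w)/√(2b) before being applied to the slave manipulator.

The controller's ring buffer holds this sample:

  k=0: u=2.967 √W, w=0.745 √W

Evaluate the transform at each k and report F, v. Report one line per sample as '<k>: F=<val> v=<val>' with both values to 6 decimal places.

0: F=9.175004 v=0.449486

k=0: u−w=2.222000, u+w=3.712000; √(b/2)=4.129165, √(2b)=8.258329; F=4.129165×2.222=9.175004, v=3.712000/8.258329=0.449486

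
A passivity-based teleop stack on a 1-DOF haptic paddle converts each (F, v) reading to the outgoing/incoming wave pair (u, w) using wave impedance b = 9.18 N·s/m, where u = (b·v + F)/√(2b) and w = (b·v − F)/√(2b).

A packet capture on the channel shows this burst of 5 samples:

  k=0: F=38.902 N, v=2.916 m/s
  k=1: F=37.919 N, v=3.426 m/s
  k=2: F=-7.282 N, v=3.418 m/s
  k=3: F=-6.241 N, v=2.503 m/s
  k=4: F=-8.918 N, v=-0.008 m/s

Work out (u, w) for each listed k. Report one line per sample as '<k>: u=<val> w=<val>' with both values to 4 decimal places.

k=0: b·v=9.18×2.916=26.7689; √(2b)=4.2849; u=(26.7689+38.902)/4.2849=15.3263, w=(26.7689−38.902)/4.2849=-2.8316
k=1: b·v=9.18×3.426=31.4507; √(2b)=4.2849; u=(31.4507+37.919)/4.2849=16.1895, w=(31.4507−37.919)/4.2849=-1.5096
k=2: b·v=9.18×3.418=31.3772; √(2b)=4.2849; u=(31.3772+(-7.282))/4.2849=5.6233, w=(31.3772−(-7.282))/4.2849=9.0223
k=3: b·v=9.18×2.503=22.9775; √(2b)=4.2849; u=(22.9775+(-6.241))/4.2849=3.9060, w=(22.9775−(-6.241))/4.2849=6.8190
k=4: b·v=9.18×(-0.008)=-0.0734; √(2b)=4.2849; u=(-0.0734+(-8.918))/4.2849=-2.0984, w=(-0.0734−(-8.918))/4.2849=2.0641

0: u=15.3263 w=-2.8316
1: u=16.1895 w=-1.5096
2: u=5.6233 w=9.0223
3: u=3.9060 w=6.8190
4: u=-2.0984 w=2.0641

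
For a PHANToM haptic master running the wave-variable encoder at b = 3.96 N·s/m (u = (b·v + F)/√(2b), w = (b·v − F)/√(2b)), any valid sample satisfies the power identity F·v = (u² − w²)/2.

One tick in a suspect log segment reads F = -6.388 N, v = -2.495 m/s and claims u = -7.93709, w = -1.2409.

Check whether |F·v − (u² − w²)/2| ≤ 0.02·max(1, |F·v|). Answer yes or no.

no

F·v = (-6.388)×(-2.495) = 15.93806 W.
(u² − w²)/2 = (62.99740 − 1.53983)/2 = 30.72878 W.
|Δ| = 14.79072;  2% of max(1, |F·v|) = 0.31876.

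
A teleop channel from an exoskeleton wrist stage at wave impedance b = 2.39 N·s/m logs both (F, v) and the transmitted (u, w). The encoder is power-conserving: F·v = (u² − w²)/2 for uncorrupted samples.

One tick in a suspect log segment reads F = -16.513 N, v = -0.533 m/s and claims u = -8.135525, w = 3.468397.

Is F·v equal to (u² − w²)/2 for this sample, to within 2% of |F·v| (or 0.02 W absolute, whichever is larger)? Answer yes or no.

no

F·v = (-16.513)×(-0.533) = 8.801429 W.
(u² − w²)/2 = (66.186767 − 12.029778)/2 = 27.078495 W.
|Δ| = 18.277066;  2% of max(1, |F·v|) = 0.176029.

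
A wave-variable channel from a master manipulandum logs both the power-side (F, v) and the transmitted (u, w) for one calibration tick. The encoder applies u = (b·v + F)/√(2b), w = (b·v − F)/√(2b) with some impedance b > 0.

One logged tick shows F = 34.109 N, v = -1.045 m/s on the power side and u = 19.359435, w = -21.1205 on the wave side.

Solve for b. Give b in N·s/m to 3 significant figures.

b = 1.42 N·s/m

u + w = -1.761065;  u + w = √(2b)·v, so √(2b) = -1.761065/(-1.045) = 1.685230.
b = (√(2b))²/2 = 2.839999/2 = 1.420000.
(Check via u − w = 2F/√(2b): u − w = 40.479935, 2F/√(2b) = 40.479943.)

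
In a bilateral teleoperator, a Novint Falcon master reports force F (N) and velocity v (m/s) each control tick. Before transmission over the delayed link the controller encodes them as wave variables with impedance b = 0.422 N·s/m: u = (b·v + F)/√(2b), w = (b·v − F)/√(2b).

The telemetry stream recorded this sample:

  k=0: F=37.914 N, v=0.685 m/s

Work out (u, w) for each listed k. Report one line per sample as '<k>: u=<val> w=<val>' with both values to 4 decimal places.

0: u=41.5841 w=-40.9548

k=0: b·v=0.422×0.685=0.2891; √(2b)=0.9187; u=(0.2891+37.914)/0.9187=41.5841, w=(0.2891−37.914)/0.9187=-40.9548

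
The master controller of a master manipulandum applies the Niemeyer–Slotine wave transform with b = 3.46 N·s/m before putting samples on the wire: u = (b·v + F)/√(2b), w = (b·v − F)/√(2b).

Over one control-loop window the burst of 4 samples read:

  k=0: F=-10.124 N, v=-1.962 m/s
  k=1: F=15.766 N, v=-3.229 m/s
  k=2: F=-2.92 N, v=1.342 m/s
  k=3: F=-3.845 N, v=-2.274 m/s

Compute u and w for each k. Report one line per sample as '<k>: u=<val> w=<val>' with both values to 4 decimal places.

k=0: b·v=3.46×(-1.962)=-6.7885; √(2b)=2.6306; u=(-6.7885+(-10.124))/2.6306=-6.4292, w=(-6.7885−(-10.124))/2.6306=1.2680
k=1: b·v=3.46×(-3.229)=-11.1723; √(2b)=2.6306; u=(-11.1723+15.766)/2.6306=1.7462, w=(-11.1723−15.766)/2.6306=-10.2404
k=2: b·v=3.46×1.342=4.6433; √(2b)=2.6306; u=(4.6433+(-2.92))/2.6306=0.6551, w=(4.6433−(-2.92))/2.6306=2.8751
k=3: b·v=3.46×(-2.274)=-7.8680; √(2b)=2.6306; u=(-7.8680+(-3.845))/2.6306=-4.4526, w=(-7.8680−(-3.845))/2.6306=-1.5293

0: u=-6.4292 w=1.2680
1: u=1.7462 w=-10.2404
2: u=0.6551 w=2.8751
3: u=-4.4526 w=-1.5293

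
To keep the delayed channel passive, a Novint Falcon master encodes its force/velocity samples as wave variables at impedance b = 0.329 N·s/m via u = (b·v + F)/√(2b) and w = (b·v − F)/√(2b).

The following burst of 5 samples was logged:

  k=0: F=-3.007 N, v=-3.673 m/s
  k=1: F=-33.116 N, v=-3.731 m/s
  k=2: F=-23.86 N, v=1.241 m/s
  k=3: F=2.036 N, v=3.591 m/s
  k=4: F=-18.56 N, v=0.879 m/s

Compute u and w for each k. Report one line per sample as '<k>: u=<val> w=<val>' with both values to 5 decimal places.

0: u=-5.19670 w=2.21726
1: u=-42.33812 w=39.31164
2: u=-28.91090 w=29.91756
3: u=3.96641 w=-1.05349
4: u=-22.52396 w=23.23698

k=0: b·v=0.329×(-3.673)=-1.20842; √(2b)=0.81117; u=(-1.20842+(-3.007))/0.81117=-5.19670, w=(-1.20842−(-3.007))/0.81117=2.21726
k=1: b·v=0.329×(-3.731)=-1.22750; √(2b)=0.81117; u=(-1.22750+(-33.116))/0.81117=-42.33812, w=(-1.22750−(-33.116))/0.81117=39.31164
k=2: b·v=0.329×1.241=0.40829; √(2b)=0.81117; u=(0.40829+(-23.86))/0.81117=-28.91090, w=(0.40829−(-23.86))/0.81117=29.91756
k=3: b·v=0.329×3.591=1.18144; √(2b)=0.81117; u=(1.18144+2.036)/0.81117=3.96641, w=(1.18144−2.036)/0.81117=-1.05349
k=4: b·v=0.329×0.879=0.28919; √(2b)=0.81117; u=(0.28919+(-18.56))/0.81117=-22.52396, w=(0.28919−(-18.56))/0.81117=23.23698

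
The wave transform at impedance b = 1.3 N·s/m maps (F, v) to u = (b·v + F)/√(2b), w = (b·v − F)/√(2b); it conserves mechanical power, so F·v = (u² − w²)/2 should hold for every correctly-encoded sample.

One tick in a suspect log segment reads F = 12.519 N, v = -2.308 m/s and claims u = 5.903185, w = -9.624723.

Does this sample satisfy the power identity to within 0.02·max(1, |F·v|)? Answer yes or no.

F·v = 12.519×(-2.308) = -28.893852 W.
(u² − w²)/2 = (34.847593 − 92.635293)/2 = -28.893850 W.
|Δ| = 0.000002;  2% of max(1, |F·v|) = 0.577877.

yes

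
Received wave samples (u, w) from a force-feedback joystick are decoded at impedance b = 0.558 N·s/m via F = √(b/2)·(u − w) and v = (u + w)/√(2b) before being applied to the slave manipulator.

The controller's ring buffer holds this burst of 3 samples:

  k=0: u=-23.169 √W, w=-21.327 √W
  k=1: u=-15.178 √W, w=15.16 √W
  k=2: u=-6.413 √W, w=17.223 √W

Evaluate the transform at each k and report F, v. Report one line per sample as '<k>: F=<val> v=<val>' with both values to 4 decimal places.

k=0: u−w=-1.8420, u+w=-44.4960; √(b/2)=0.5282, √(2b)=1.0564; F=0.5282×(-1.842)=-0.9730, v=-44.4960/1.0564=-42.1200
k=1: u−w=-30.3380, u+w=-0.0180; √(b/2)=0.5282, √(2b)=1.0564; F=0.5282×(-30.338)=-16.0247, v=-0.0180/1.0564=-0.0170
k=2: u−w=-23.6360, u+w=10.8100; √(b/2)=0.5282, √(2b)=1.0564; F=0.5282×(-23.636)=-12.4846, v=10.8100/1.0564=10.2328

0: F=-0.9730 v=-42.1200
1: F=-16.0247 v=-0.0170
2: F=-12.4846 v=10.2328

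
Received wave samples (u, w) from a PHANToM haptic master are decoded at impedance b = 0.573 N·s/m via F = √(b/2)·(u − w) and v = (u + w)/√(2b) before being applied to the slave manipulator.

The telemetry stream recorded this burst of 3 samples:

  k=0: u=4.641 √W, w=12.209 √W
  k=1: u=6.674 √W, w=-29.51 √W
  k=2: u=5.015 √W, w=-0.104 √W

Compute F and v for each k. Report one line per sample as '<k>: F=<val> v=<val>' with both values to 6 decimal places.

0: F=-4.050825 v=15.740104
1: F=19.367737 v=-21.331811
2: F=2.739980 v=4.587516

k=0: u−w=-7.568000, u+w=16.850000; √(b/2)=0.535257, √(2b)=1.070514; F=0.535257×(-7.568)=-4.050825, v=16.850000/1.070514=15.740104
k=1: u−w=36.184000, u+w=-22.836000; √(b/2)=0.535257, √(2b)=1.070514; F=0.535257×36.184=19.367737, v=-22.836000/1.070514=-21.331811
k=2: u−w=5.119000, u+w=4.911000; √(b/2)=0.535257, √(2b)=1.070514; F=0.535257×5.119=2.739980, v=4.911000/1.070514=4.587516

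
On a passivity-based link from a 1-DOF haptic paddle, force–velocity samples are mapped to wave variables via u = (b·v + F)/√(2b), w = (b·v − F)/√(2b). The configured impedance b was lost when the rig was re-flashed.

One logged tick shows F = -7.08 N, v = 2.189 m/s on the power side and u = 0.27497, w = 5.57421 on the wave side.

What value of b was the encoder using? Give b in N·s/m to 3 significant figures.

b = 3.57 N·s/m

u + w = 5.8492;  u + w = √(2b)·v, so √(2b) = 5.8492/2.189 = 2.6721.
b = (√(2b))²/2 = 7.1400/2 = 3.5700.
(Check via u − w = 2F/√(2b): u − w = -5.2992, 2F/√(2b) = -5.2992.)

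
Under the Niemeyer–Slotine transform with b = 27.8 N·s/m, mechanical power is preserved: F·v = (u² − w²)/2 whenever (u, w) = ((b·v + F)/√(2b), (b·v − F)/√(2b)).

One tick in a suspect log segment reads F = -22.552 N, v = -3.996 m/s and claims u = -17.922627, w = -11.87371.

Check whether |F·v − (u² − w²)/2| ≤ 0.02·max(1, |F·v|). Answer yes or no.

yes

F·v = (-22.552)×(-3.996) = 90.117792 W.
(u² − w²)/2 = (321.220559 − 140.984989)/2 = 90.117785 W.
|Δ| = 0.000007;  2% of max(1, |F·v|) = 1.802356.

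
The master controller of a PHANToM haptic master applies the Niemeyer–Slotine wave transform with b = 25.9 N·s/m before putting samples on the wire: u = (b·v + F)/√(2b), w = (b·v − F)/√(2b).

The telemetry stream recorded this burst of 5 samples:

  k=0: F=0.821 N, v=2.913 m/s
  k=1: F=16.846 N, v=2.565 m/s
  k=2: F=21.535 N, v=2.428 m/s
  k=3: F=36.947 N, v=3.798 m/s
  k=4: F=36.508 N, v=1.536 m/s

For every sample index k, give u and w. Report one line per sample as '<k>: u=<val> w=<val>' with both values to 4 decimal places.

k=0: b·v=25.9×2.913=75.4467; √(2b)=7.1972; u=(75.4467+0.821)/7.1972=10.5968, w=(75.4467−0.821)/7.1972=10.3687
k=1: b·v=25.9×2.565=66.4335; √(2b)=7.1972; u=(66.4335+16.846)/7.1972=11.5711, w=(66.4335−16.846)/7.1972=6.8898
k=2: b·v=25.9×2.428=62.8852; √(2b)=7.1972; u=(62.8852+21.535)/7.1972=11.7296, w=(62.8852−21.535)/7.1972=5.7453
k=3: b·v=25.9×3.798=98.3682; √(2b)=7.1972; u=(98.3682+36.947)/7.1972=18.8010, w=(98.3682−36.947)/7.1972=8.5340
k=4: b·v=25.9×1.536=39.7824; √(2b)=7.1972; u=(39.7824+36.508)/7.1972=10.6000, w=(39.7824−36.508)/7.1972=0.4550

0: u=10.5968 w=10.3687
1: u=11.5711 w=6.8898
2: u=11.7296 w=5.7453
3: u=18.8010 w=8.5340
4: u=10.6000 w=0.4550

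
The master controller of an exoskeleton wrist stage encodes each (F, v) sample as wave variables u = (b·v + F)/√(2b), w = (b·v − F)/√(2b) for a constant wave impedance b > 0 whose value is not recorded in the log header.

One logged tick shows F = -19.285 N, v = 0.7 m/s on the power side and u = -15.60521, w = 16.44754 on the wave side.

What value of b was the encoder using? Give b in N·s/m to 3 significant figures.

u + w = 0.84233;  u + w = √(2b)·v, so √(2b) = 0.84233/0.7 = 1.20333.
b = (√(2b))²/2 = 1.44800/2 = 0.72400.
(Check via u − w = 2F/√(2b): u − w = -32.05275, 2F/√(2b) = -32.05276.)

b = 0.724 N·s/m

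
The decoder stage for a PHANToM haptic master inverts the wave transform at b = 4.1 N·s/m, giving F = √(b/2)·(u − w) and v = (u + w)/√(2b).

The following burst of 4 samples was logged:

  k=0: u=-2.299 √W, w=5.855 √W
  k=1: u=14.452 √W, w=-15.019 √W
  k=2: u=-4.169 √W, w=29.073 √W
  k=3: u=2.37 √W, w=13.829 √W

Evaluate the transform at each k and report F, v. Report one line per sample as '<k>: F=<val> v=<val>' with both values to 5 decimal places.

k=0: u−w=-8.15400, u+w=3.55600; √(b/2)=1.43178, √(2b)=2.86356; F=1.43178×(-8.154)=-11.67475, v=3.55600/2.86356=1.24181
k=1: u−w=29.47100, u+w=-0.56700; √(b/2)=1.43178, √(2b)=2.86356; F=1.43178×29.471=42.19605, v=-0.56700/2.86356=-0.19800
k=2: u−w=-33.24200, u+w=24.90400; √(b/2)=1.43178, √(2b)=2.86356; F=1.43178×(-33.242)=-47.59530, v=24.90400/2.86356=8.69685
k=3: u−w=-11.45900, u+w=16.19900; √(b/2)=1.43178, √(2b)=2.86356; F=1.43178×(-11.459)=-16.40679, v=16.19900/2.86356=5.65694

0: F=-11.67475 v=1.24181
1: F=42.19605 v=-0.19800
2: F=-47.59530 v=8.69685
3: F=-16.40679 v=5.65694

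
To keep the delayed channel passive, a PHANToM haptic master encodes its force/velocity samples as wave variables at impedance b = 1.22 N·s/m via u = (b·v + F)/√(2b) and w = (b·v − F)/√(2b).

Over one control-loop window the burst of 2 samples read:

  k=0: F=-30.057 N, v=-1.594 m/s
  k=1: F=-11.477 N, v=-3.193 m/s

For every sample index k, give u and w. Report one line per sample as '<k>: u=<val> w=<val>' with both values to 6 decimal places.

0: u=-20.486976 w=17.997069
1: u=-9.841209 w=4.853584

k=0: b·v=1.22×(-1.594)=-1.944680; √(2b)=1.562050; u=(-1.944680+(-30.057))/1.562050=-20.486976, w=(-1.944680−(-30.057))/1.562050=17.997069
k=1: b·v=1.22×(-3.193)=-3.895460; √(2b)=1.562050; u=(-3.895460+(-11.477))/1.562050=-9.841209, w=(-3.895460−(-11.477))/1.562050=4.853584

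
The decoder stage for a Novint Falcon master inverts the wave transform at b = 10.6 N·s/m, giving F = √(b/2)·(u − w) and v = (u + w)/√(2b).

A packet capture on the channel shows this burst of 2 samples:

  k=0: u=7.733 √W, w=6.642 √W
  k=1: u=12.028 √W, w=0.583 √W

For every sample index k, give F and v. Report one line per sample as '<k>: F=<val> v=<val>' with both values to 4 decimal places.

0: F=2.5117 v=3.1221
1: F=26.3484 v=2.7389

k=0: u−w=1.0910, u+w=14.3750; √(b/2)=2.3022, √(2b)=4.6043; F=2.3022×1.091=2.5117, v=14.3750/4.6043=3.1221
k=1: u−w=11.4450, u+w=12.6110; √(b/2)=2.3022, √(2b)=4.6043; F=2.3022×11.445=26.3484, v=12.6110/4.6043=2.7389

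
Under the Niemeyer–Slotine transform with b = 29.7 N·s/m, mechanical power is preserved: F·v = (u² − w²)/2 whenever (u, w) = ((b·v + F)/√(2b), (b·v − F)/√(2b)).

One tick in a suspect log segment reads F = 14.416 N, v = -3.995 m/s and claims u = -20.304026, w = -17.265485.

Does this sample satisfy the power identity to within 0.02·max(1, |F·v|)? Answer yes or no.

no

F·v = 14.416×(-3.995) = -57.591920 W.
(u² − w²)/2 = (412.253472 − 298.096972)/2 = 57.078250 W.
|Δ| = 114.670170;  2% of max(1, |F·v|) = 1.151838.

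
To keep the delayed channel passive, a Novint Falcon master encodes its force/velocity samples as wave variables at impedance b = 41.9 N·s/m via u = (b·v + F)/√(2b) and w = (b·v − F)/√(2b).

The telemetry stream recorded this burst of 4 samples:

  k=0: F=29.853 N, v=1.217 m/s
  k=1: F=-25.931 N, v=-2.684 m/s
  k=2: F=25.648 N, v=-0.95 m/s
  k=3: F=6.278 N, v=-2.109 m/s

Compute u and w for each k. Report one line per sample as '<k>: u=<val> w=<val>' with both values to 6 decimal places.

k=0: b·v=41.9×1.217=50.992300; √(2b)=9.154234; u=(50.992300+29.853)/9.154234=8.831465, w=(50.992300−29.853)/9.154234=2.309237
k=1: b·v=41.9×(-2.684)=-112.459600; √(2b)=9.154234; u=(-112.459600+(-25.931))/9.154234=-15.117660, w=(-112.459600−(-25.931))/9.154234=-9.452304
k=2: b·v=41.9×(-0.95)=-39.805000; √(2b)=9.154234; u=(-39.805000+25.648)/9.154234=-1.546498, w=(-39.805000−25.648)/9.154234=-7.150025
k=3: b·v=41.9×(-2.109)=-88.367100; √(2b)=9.154234; u=(-88.367100+6.278)/9.154234=-8.967337, w=(-88.367100−6.278)/9.154234=-10.338943

0: u=8.831465 w=2.309237
1: u=-15.117660 w=-9.452304
2: u=-1.546498 w=-7.150025
3: u=-8.967337 w=-10.338943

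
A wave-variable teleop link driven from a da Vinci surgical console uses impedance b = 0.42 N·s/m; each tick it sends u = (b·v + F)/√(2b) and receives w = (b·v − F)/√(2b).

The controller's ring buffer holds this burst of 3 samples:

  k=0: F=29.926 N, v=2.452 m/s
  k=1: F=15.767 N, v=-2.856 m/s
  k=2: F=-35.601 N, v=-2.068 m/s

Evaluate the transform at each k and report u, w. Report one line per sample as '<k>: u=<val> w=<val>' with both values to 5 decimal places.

0: u=33.77559 w=-31.52830
1: u=15.89442 w=-18.51199
2: u=-39.79155 w=37.89620

k=0: b·v=0.42×2.452=1.02984; √(2b)=0.91652; u=(1.02984+29.926)/0.91652=33.77559, w=(1.02984−29.926)/0.91652=-31.52830
k=1: b·v=0.42×(-2.856)=-1.19952; √(2b)=0.91652; u=(-1.19952+15.767)/0.91652=15.89442, w=(-1.19952−15.767)/0.91652=-18.51199
k=2: b·v=0.42×(-2.068)=-0.86856; √(2b)=0.91652; u=(-0.86856+(-35.601))/0.91652=-39.79155, w=(-0.86856−(-35.601))/0.91652=37.89620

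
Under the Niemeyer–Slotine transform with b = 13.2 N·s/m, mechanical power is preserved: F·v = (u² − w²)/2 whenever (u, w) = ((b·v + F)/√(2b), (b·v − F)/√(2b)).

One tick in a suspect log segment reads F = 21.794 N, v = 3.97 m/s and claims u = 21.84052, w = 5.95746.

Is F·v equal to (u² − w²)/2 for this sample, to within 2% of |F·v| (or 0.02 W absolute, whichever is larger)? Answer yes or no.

F·v = 21.794×3.97 = 86.52218 W.
(u² − w²)/2 = (477.00831 − 35.49133)/2 = 220.75849 W.
|Δ| = 134.23631;  2% of max(1, |F·v|) = 1.73044.

no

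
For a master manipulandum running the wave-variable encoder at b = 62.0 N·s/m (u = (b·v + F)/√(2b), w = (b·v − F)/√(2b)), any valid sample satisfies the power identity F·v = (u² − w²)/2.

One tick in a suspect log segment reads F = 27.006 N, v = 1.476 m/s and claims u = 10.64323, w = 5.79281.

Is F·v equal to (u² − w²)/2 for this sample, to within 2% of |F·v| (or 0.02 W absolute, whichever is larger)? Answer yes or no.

F·v = 27.006×1.476 = 39.8609 W.
(u² − w²)/2 = (113.2783 − 33.5566)/2 = 39.8608 W.
|Δ| = 0.0000;  2% of max(1, |F·v|) = 0.7972.

yes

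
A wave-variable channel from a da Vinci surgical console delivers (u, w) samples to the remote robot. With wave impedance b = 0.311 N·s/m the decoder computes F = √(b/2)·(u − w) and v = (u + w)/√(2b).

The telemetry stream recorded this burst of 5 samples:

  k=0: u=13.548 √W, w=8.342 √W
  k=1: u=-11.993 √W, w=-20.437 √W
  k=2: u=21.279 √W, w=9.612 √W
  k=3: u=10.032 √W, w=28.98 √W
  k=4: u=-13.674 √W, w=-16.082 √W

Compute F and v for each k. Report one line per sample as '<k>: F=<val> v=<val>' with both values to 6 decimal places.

0: F=2.052907 v=27.755597
1: F=3.329764 v=-41.119872
2: F=4.600705 v=39.168485
3: F=-7.471857 v=49.465571
4: F=0.949558 v=-37.729353

k=0: u−w=5.206000, u+w=21.890000; √(b/2)=0.394335, √(2b)=0.788670; F=0.394335×5.206=2.052907, v=21.890000/0.788670=27.755597
k=1: u−w=8.444000, u+w=-32.430000; √(b/2)=0.394335, √(2b)=0.788670; F=0.394335×8.444=3.329764, v=-32.430000/0.788670=-41.119872
k=2: u−w=11.667000, u+w=30.891000; √(b/2)=0.394335, √(2b)=0.788670; F=0.394335×11.667=4.600705, v=30.891000/0.788670=39.168485
k=3: u−w=-18.948000, u+w=39.012000; √(b/2)=0.394335, √(2b)=0.788670; F=0.394335×(-18.948)=-7.471857, v=39.012000/0.788670=49.465571
k=4: u−w=2.408000, u+w=-29.756000; √(b/2)=0.394335, √(2b)=0.788670; F=0.394335×2.408=0.949558, v=-29.756000/0.788670=-37.729353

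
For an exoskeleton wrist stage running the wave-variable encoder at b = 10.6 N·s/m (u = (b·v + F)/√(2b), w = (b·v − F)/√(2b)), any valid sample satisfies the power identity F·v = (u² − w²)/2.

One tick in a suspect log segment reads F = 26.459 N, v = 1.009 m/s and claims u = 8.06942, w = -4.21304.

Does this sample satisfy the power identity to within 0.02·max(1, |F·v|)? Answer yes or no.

no

F·v = 26.459×1.009 = 26.6971 W.
(u² − w²)/2 = (65.1155 − 17.7497)/2 = 23.6829 W.
|Δ| = 3.0142;  2% of max(1, |F·v|) = 0.5339.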